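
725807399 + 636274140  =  1362081539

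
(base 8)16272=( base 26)AMM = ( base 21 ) GE4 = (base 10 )7354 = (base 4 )1302322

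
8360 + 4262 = 12622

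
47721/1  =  47721= 47721.00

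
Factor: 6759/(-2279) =-3^2*43^(-1)*53^( - 1)*751^1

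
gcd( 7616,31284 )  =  4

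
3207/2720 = 3207/2720 = 1.18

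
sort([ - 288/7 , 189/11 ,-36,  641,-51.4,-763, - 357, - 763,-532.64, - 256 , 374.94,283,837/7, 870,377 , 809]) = [ - 763, - 763, - 532.64, - 357, - 256, - 51.4 , - 288/7, - 36, 189/11,837/7,283,374.94,  377,641,809, 870] 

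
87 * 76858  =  6686646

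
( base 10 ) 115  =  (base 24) 4J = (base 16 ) 73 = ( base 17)6D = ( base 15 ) 7A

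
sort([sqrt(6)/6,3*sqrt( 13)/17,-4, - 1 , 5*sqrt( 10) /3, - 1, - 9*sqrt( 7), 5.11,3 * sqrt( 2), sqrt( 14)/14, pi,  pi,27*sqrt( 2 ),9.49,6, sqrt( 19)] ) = [  -  9*sqrt(7), - 4, -1 , -1,  sqrt(14 )/14,sqrt( 6)/6,3*sqrt( 13) /17,pi,pi,3*sqrt(2 ),sqrt( 19),5.11, 5*sqrt(10)/3, 6, 9.49,27*sqrt( 2)]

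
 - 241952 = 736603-978555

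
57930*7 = 405510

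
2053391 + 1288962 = 3342353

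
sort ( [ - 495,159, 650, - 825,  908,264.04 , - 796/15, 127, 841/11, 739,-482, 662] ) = [ - 825, - 495, - 482, - 796/15,841/11,127 , 159 , 264.04,650 , 662,739,908 ] 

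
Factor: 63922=2^1*31^1 * 1031^1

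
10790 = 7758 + 3032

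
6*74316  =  445896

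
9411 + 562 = 9973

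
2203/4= 550+ 3/4 =550.75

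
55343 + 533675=589018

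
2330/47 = 2330/47  =  49.57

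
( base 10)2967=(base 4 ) 232113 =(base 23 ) 5e0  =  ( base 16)B97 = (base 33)2NU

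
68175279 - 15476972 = 52698307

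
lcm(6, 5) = 30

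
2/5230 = 1/2615  =  0.00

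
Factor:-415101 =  - 3^1*179^1* 773^1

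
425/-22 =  - 20 + 15/22 = - 19.32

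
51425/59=51425/59= 871.61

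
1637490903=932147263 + 705343640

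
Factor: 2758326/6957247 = 2^1 * 3^1 * 11^(  -  1)*23^( -1 ) * 107^( - 1)*257^( - 1 )*  269^1*1709^1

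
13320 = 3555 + 9765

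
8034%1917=366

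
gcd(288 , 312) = 24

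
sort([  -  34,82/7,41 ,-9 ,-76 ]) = [ - 76, - 34 , - 9 , 82/7,41 ]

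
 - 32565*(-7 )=227955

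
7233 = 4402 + 2831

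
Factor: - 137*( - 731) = 100147 = 17^1* 43^1 * 137^1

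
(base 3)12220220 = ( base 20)AFH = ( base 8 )10335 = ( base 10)4317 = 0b1000011011101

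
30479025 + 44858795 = 75337820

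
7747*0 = 0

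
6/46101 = 2/15367 = 0.00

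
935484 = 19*49236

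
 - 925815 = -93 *9955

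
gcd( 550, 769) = 1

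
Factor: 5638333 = 163^1*34591^1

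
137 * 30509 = 4179733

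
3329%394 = 177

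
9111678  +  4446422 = 13558100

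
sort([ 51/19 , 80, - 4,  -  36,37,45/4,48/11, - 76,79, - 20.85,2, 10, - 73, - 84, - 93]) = [ - 93,-84,-76, - 73, - 36, - 20.85, - 4,  2 , 51/19,  48/11,10,45/4,37, 79,80]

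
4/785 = 4/785 =0.01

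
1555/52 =1555/52 = 29.90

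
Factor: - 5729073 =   -  3^1*7^1*272813^1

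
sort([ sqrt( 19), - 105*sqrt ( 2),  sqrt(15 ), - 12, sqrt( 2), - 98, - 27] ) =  [ - 105*sqrt( 2), - 98, - 27 ,-12, sqrt ( 2),sqrt(15), sqrt(19) ]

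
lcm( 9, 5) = 45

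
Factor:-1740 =-2^2*3^1*5^1*29^1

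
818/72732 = 409/36366 =0.01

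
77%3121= 77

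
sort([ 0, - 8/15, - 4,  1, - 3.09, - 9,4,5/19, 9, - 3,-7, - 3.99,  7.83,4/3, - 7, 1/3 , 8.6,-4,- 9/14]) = [ - 9, - 7, - 7, - 4, - 4,-3.99, - 3.09, - 3,  -  9/14, - 8/15, 0,5/19 , 1/3 , 1,4/3,4,7.83,8.6,  9 ] 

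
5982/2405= 2  +  1172/2405 = 2.49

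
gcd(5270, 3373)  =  1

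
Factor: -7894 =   -  2^1*  3947^1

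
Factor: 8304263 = 11^1 * 41^1*18413^1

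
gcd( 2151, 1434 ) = 717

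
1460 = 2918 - 1458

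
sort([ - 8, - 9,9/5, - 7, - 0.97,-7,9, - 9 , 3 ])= [ - 9,-9 , - 8, - 7,  -  7, - 0.97, 9/5,3, 9]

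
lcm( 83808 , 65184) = 586656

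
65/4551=65/4551=0.01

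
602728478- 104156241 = 498572237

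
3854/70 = 55 + 2/35 = 55.06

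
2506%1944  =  562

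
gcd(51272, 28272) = 8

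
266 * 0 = 0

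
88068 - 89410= -1342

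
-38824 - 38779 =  - 77603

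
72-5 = 67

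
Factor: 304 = 2^4*19^1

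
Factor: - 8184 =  - 2^3*3^1*11^1*31^1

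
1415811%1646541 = 1415811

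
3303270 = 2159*1530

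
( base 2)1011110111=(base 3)1001010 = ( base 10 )759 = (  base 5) 11014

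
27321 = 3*9107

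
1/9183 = 1/9183=0.00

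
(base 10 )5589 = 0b1010111010101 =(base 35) 4jo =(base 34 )4sd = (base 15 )19c9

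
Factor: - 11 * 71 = - 781 =- 11^1*71^1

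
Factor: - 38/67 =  - 2^1*19^1*67^( - 1)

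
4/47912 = 1/11978 = 0.00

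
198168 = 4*49542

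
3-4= -1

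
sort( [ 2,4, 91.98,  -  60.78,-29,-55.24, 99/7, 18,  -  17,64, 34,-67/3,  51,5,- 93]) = [ - 93 ,-60.78,  -  55.24, - 29, - 67/3, -17, 2, 4,5 , 99/7, 18, 34, 51,64, 91.98] 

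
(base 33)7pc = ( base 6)103100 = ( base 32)88C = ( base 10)8460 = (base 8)20414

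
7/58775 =7/58775  =  0.00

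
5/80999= 5/80999 =0.00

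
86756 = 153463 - 66707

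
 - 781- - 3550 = 2769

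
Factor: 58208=2^5 * 17^1*107^1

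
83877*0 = 0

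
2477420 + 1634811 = 4112231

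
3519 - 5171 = - 1652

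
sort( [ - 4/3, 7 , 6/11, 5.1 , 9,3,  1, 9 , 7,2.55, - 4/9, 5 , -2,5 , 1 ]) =[ - 2, - 4/3 ,-4/9, 6/11, 1, 1,2.55,3, 5 , 5,  5.1 , 7 , 7,9, 9 ]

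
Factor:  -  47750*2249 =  - 107389750 =-2^1*5^3*13^1*173^1*191^1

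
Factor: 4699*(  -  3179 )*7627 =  -11^1*17^2*29^1 *37^1*127^1*263^1 =-113933048867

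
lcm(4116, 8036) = 168756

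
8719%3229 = 2261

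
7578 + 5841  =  13419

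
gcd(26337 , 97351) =1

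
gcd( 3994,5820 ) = 2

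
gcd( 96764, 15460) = 4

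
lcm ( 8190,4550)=40950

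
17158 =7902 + 9256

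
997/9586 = 997/9586 =0.10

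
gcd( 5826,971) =971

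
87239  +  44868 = 132107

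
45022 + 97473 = 142495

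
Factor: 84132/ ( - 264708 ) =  - 3^( - 1)*41^1 * 43^(  -  1) = - 41/129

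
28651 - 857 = 27794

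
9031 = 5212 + 3819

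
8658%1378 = 390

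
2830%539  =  135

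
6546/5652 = 1 + 149/942= 1.16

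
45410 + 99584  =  144994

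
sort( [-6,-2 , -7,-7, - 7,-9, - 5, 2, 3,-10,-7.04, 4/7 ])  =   [ - 10,-9, - 7.04, - 7 , - 7,-7, - 6, - 5,-2 , 4/7, 2, 3]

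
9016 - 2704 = 6312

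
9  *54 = 486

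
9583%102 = 97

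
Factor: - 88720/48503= - 2^4* 5^1*7^(  -  1)*13^( - 2 )  *  41^(- 1)*1109^1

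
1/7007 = 1/7007 = 0.00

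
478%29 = 14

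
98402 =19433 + 78969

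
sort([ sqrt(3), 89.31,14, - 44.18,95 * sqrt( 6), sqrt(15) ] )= [ - 44.18,sqrt ( 3 ),sqrt( 15 ),14, 89.31,  95*sqrt(6) ] 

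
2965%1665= 1300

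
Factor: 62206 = 2^1*19^1*1637^1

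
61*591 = 36051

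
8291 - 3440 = 4851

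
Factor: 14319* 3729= 3^3*11^1*37^1*43^1*113^1 = 53395551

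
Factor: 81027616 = 2^5*2532113^1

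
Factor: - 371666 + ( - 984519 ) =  - 1356185 = -5^1*29^1*47^1*199^1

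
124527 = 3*41509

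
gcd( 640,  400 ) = 80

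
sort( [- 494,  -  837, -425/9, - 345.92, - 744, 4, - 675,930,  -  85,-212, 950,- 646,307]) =[ - 837, - 744, - 675,  -  646, - 494, - 345.92, - 212, - 85,-425/9,4, 307, 930, 950]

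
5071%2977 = 2094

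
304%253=51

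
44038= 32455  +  11583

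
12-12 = 0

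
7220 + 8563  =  15783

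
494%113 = 42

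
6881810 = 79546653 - 72664843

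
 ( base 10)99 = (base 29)3c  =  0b1100011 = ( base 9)120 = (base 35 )2T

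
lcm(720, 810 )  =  6480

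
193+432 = 625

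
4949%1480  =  509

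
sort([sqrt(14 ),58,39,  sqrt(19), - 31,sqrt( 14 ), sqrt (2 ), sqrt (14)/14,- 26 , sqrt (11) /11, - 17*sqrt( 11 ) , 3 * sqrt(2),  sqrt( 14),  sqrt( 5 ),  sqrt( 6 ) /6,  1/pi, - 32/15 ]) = [ - 17*sqrt( 11), - 31, - 26, - 32/15,sqrt (14 )/14,sqrt( 11)/11,  1/pi , sqrt ( 6 ) /6,sqrt( 2 ),  sqrt(5),sqrt ( 14 ), sqrt( 14 ), sqrt(14 ), 3 * sqrt (2 ), sqrt(19 ), 39,58 ] 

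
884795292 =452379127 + 432416165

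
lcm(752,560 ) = 26320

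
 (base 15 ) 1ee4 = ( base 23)ch0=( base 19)ICD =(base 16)1a53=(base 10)6739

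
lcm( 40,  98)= 1960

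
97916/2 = 48958= 48958.00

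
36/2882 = 18/1441 = 0.01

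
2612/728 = 653/182 = 3.59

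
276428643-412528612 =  - 136099969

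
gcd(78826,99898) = 2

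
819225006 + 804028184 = 1623253190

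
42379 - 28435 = 13944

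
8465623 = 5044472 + 3421151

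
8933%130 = 93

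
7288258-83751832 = -76463574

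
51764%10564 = 9508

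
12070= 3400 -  - 8670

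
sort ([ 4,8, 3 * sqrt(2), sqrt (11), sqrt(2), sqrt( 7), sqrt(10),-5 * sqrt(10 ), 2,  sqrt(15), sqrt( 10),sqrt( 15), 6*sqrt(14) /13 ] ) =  [  -  5 * sqrt(10) , sqrt(2), 6*sqrt( 14 ) /13,2,sqrt(7 ),  sqrt( 10), sqrt(10),  sqrt(11 ), sqrt (15 ),  sqrt(15),4, 3 * sqrt(2),8]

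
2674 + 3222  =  5896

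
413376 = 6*68896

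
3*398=1194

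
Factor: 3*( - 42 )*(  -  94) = 11844= 2^2 * 3^2*7^1*47^1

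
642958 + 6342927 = 6985885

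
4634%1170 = 1124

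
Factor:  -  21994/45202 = - 10997/22601 = -7^1*97^( - 1)* 233^(-1) * 1571^1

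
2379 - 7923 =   -  5544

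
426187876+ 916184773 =1342372649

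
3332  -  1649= 1683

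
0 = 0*58526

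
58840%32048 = 26792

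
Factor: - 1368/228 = - 2^1* 3^1 = - 6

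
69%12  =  9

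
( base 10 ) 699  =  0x2bb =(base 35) jy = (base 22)19H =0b1010111011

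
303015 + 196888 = 499903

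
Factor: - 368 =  - 2^4*23^1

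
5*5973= 29865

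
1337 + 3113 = 4450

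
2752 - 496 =2256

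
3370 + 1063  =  4433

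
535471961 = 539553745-4081784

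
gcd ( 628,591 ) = 1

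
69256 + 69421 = 138677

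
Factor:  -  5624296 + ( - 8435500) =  - 2^2*43^2*1901^1 = - 14059796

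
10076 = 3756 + 6320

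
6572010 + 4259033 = 10831043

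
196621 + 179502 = 376123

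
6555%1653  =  1596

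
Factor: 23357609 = 11^1 * 17^1*124907^1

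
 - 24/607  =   - 1 + 583/607 = - 0.04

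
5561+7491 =13052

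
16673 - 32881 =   -  16208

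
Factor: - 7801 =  - 29^1*269^1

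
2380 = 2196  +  184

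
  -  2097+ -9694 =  - 11791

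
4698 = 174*27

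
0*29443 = 0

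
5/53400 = 1/10680 =0.00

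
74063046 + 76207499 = 150270545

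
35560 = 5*7112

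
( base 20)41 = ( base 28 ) 2P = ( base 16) 51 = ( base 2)1010001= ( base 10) 81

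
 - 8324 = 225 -8549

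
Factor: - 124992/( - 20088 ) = 2^3*3^( - 2)*7^1 = 56/9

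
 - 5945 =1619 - 7564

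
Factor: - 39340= -2^2*5^1*7^1*281^1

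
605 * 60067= 36340535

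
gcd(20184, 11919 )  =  87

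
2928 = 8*366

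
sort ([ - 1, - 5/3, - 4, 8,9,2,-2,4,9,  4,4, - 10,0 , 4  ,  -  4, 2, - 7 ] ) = [ - 10, - 7,-4, - 4, - 2, - 5/3, - 1,0,2,2,4, 4,4,4,8,9,9 ] 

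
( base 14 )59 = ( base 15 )54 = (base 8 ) 117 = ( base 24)37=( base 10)79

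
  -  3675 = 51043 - 54718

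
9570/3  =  3190=3190.00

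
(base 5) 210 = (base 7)106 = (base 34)1l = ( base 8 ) 67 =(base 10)55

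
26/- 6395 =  - 26/6395 = -0.00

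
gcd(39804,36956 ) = 4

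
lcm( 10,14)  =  70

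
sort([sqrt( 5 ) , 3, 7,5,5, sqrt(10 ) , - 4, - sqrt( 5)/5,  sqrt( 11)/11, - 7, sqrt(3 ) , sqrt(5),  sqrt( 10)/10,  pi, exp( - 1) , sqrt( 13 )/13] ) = [ - 7, -4,-sqrt ( 5)/5, sqrt(13 ) /13, sqrt(11)/11, sqrt( 10) /10 , exp( - 1),  sqrt( 3 ), sqrt(5) , sqrt(5),3, pi, sqrt( 10) , 5 , 5,7]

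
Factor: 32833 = 32833^1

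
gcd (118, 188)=2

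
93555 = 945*99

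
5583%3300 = 2283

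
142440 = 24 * 5935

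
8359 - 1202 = 7157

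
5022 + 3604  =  8626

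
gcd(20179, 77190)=1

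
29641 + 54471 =84112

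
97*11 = 1067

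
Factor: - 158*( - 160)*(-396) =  - 2^8*3^2*5^1*11^1*79^1=- 10010880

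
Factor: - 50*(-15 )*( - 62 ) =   -  2^2*3^1*5^3*31^1 = - 46500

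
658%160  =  18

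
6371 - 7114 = -743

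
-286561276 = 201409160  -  487970436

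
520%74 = 2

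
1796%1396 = 400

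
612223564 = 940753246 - 328529682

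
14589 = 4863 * 3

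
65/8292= 65/8292 = 0.01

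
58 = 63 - 5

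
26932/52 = 6733/13 = 517.92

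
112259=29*3871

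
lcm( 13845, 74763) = 373815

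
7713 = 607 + 7106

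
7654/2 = 3827 = 3827.00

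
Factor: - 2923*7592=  - 2^3*13^1*37^1*73^1*79^1 = - 22191416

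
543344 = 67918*8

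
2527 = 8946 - 6419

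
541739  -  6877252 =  - 6335513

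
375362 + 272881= 648243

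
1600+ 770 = 2370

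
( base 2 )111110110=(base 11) 417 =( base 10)502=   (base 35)ec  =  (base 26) j8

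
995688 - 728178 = 267510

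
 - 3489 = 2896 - 6385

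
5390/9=598 + 8/9=598.89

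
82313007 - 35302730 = 47010277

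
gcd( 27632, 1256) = 1256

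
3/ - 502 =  - 1 + 499/502 = -0.01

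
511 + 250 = 761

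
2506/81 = 2506/81 = 30.94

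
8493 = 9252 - 759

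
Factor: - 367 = - 367^1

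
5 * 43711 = 218555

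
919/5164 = 919/5164= 0.18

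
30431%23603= 6828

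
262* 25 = 6550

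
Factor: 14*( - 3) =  - 42 = - 2^1*3^1*7^1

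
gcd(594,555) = 3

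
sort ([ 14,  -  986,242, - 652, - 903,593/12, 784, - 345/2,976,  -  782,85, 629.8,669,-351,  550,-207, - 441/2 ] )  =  [ - 986, - 903,  -  782, - 652, - 351, - 441/2, - 207 , - 345/2, 14,  593/12,85,242 , 550, 629.8,  669,  784, 976]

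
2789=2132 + 657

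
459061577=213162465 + 245899112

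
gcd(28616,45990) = 1022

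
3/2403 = 1/801 = 0.00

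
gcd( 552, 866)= 2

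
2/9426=1/4713 = 0.00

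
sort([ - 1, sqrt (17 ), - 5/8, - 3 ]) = [ - 3, - 1, - 5/8,sqrt ( 17)]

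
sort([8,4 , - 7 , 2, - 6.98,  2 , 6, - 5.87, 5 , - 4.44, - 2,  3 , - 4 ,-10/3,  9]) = [ - 7, - 6.98, - 5.87,  -  4.44, - 4  , - 10/3, - 2,2,2, 3, 4,  5,  6, 8, 9] 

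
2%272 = 2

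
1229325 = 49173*25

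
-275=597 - 872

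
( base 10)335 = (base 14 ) 19d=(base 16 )14F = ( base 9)412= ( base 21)FK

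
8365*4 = 33460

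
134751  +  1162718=1297469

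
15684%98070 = 15684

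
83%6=5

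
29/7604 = 29/7604=0.00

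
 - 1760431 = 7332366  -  9092797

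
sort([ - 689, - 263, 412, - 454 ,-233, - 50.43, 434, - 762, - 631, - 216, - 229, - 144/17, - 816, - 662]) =[ - 816, - 762, - 689, - 662, - 631, - 454, - 263 , - 233, - 229, - 216, - 50.43,-144/17,412,  434]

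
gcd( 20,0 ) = 20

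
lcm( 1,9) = 9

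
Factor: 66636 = 2^2*3^3 * 617^1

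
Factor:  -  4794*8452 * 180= -7293399840=-2^5*3^3*5^1*17^1*47^1 * 2113^1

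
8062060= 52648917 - 44586857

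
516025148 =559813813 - 43788665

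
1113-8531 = -7418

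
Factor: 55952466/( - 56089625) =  - 2^1 * 3^1*5^( - 3)*29^( - 1 )*47^1*15473^(  -  1)*198413^1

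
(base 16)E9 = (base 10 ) 233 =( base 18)CH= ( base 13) 14c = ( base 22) AD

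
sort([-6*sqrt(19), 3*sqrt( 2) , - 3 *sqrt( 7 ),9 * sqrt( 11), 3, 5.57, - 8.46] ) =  [ -6*sqrt( 19),-8.46, - 3 * sqrt( 7), 3, 3*sqrt(2), 5.57,9*sqrt( 11) ]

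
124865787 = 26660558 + 98205229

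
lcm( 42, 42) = 42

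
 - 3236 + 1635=-1601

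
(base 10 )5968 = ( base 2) 1011101010000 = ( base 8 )13520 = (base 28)7H4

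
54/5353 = 54/5353 = 0.01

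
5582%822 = 650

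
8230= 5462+2768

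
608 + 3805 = 4413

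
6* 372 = 2232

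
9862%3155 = 397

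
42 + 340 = 382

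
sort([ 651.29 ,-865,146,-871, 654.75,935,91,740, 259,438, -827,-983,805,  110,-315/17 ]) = [ - 983, - 871 , - 865, - 827, - 315/17,91, 110, 146  ,  259,438,651.29,654.75,740, 805,935]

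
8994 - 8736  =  258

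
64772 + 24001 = 88773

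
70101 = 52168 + 17933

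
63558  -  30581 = 32977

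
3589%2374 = 1215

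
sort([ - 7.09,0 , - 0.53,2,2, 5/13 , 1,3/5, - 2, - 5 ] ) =[ - 7.09, - 5, - 2 , - 0.53,0, 5/13,  3/5, 1,2,2 ] 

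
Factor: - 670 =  - 2^1*5^1*67^1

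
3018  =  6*503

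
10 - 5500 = - 5490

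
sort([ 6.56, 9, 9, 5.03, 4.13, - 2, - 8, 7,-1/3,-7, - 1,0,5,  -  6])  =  [-8, -7, - 6,-2, - 1, - 1/3, 0, 4.13, 5,5.03,6.56,7,9, 9]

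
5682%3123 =2559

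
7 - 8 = - 1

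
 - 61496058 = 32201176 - 93697234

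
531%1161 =531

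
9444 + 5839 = 15283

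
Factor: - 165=  -  3^1*5^1  *11^1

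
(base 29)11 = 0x1E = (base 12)26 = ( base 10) 30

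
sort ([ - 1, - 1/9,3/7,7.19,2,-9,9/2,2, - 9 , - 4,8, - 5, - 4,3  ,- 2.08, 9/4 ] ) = [ - 9, - 9, - 5, - 4, - 4,-2.08, - 1,  -  1/9,3/7,2, 2,9/4,3,9/2, 7.19, 8 ] 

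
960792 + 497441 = 1458233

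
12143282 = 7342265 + 4801017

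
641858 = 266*2413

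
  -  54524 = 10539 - 65063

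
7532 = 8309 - 777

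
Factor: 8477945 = 5^1*7^1*242227^1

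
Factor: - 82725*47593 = - 3937130925 = - 3^1 *5^2*7^1*13^1 *523^1*1103^1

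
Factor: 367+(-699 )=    - 332 = - 2^2*83^1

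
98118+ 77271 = 175389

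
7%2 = 1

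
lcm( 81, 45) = 405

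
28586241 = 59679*479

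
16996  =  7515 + 9481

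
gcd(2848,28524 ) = 4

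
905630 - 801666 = 103964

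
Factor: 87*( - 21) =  - 3^2*7^1*29^1 = - 1827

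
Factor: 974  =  2^1*487^1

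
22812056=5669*4024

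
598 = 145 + 453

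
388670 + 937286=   1325956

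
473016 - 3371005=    - 2897989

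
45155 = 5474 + 39681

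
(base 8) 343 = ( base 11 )197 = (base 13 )146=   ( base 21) ah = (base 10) 227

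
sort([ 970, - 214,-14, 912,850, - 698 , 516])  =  [ - 698, - 214,  -  14,516, 850, 912,970 ] 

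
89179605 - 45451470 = 43728135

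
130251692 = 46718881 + 83532811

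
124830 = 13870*9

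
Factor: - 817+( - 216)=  - 1033^1=-1033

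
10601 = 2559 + 8042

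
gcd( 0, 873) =873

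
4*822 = 3288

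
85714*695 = 59571230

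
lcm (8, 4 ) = 8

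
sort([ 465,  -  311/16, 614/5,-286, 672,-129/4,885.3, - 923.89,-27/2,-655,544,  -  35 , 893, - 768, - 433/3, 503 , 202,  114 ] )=[-923.89, -768, - 655,  -  286, - 433/3, - 35, - 129/4, - 311/16, - 27/2,114, 614/5,  202, 465, 503,544, 672, 885.3, 893]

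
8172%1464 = 852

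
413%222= 191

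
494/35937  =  494/35937 = 0.01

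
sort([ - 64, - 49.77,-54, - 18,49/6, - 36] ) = [-64, - 54, - 49.77  ,-36 ,  -  18, 49/6 ] 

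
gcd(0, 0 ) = 0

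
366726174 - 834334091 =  - 467607917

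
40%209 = 40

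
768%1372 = 768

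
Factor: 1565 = 5^1*313^1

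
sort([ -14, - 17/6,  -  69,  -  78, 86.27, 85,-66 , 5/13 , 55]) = [ - 78, - 69, - 66,-14, - 17/6,5/13,55, 85, 86.27 ] 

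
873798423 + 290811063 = 1164609486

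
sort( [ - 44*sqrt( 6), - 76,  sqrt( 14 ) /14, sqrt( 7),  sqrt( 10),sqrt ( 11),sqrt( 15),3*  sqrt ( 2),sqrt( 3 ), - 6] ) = [ - 44*sqrt(6), - 76, - 6, sqrt ( 14 )/14,sqrt( 3),sqrt( 7 ),sqrt (10 ), sqrt(11),  sqrt( 15 ),3*sqrt( 2) ]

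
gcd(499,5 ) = 1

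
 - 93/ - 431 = 93/431 = 0.22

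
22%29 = 22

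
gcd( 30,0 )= 30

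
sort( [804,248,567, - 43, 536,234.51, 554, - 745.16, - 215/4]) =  [-745.16,- 215/4, - 43,234.51, 248 , 536, 554, 567,804]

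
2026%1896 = 130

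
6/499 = 6/499 = 0.01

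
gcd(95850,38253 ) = 3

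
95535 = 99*965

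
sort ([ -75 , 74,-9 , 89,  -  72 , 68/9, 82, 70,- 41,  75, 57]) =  [ - 75, - 72 , - 41, - 9  ,  68/9, 57, 70,74 , 75 , 82,89 ] 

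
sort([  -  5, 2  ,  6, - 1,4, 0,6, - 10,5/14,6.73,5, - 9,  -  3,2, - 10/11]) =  [ - 10, - 9, - 5, - 3 , - 1,-10/11,0,5/14,2,2, 4,5,6,6, 6.73]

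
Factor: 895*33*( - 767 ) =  - 22653345=-  3^1 *5^1*11^1*13^1*59^1*179^1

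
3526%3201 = 325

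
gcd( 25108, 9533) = 1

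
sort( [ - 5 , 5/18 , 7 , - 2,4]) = [ - 5, - 2,5/18,4, 7]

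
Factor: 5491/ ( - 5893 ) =- 17^2*19^1*71^( - 1)*83^ ( - 1 ) 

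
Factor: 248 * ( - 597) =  - 148056 = - 2^3*3^1*31^1* 199^1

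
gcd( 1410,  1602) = 6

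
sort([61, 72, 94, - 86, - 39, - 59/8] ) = [ - 86, - 39,-59/8,61 , 72 , 94] 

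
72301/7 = 10328+5/7 = 10328.71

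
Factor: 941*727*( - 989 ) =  - 676581823 =-  23^1*43^1 * 727^1 * 941^1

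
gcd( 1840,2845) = 5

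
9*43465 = 391185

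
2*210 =420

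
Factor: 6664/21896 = 7^1*23^( - 1) = 7/23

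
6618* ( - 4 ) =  - 26472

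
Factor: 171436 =2^2  *  42859^1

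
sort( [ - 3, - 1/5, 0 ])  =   [ - 3, - 1/5, 0]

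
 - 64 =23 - 87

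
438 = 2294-1856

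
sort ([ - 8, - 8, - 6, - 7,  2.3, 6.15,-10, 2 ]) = [ - 10, - 8, - 8, - 7, - 6,  2,2.3, 6.15 ]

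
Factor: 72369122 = 2^1*7^1*467^1*11069^1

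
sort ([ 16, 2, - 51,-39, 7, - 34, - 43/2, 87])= [-51, - 39, - 34 , - 43/2,  2, 7, 16,87 ] 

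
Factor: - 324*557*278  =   - 2^3*3^4*139^1*  557^1 = - 50170104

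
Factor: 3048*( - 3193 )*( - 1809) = 17605665576 = 2^3*3^4*31^1*67^1*103^1*127^1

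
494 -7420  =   - 6926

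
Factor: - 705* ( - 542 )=382110  =  2^1*3^1*5^1*47^1*271^1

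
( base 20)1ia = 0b1100000010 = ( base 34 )MM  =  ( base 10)770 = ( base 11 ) 640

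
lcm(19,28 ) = 532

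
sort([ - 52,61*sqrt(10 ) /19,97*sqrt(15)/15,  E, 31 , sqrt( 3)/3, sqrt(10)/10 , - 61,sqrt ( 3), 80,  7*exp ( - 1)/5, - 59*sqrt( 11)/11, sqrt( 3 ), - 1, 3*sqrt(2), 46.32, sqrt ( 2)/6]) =[ - 61, - 52, - 59*sqrt( 11 )/11,  -  1, sqrt (2)/6 , sqrt( 10)/10,7*exp( - 1 )/5,sqrt( 3)/3,sqrt(3), sqrt(  3), E, 3*sqrt(2 ), 61 * sqrt(10 )/19, 97*sqrt(15)/15, 31, 46.32,80 ]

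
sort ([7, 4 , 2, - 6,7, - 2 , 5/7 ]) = [ - 6, - 2,5/7, 2,4,7,7] 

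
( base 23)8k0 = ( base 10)4692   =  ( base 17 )g40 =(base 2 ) 1001001010100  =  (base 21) ad9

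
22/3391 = 22/3391=0.01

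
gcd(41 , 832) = 1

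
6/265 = 6/265 = 0.02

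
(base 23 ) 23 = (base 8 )61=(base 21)27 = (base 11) 45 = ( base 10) 49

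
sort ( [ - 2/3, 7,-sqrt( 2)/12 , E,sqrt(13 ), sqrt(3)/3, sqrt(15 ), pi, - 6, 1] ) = [ - 6, - 2/3, - sqrt(2)/12, sqrt(3)/3, 1, E, pi,sqrt(13), sqrt(15),7]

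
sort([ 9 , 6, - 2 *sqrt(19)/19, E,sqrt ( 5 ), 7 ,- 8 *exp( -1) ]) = [ - 8*exp( - 1 ), - 2*sqrt(19 ) /19,sqrt( 5 ), E,6, 7,9]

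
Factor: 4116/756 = 3^( - 2)*7^2= 49/9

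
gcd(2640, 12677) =1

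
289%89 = 22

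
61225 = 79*775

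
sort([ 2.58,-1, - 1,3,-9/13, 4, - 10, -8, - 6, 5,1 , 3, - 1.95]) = [ - 10,- 8, - 6, - 1.95, - 1, - 1, - 9/13,1,2.58,3,3, 4,5]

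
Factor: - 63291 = - 3^1*17^2*73^1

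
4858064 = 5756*844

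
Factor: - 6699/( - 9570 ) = 7/10=2^( - 1 )*5^ ( - 1)*7^1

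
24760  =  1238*20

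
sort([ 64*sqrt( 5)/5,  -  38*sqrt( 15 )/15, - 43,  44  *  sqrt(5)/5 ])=[ - 43, - 38*sqrt(15)/15,44*sqrt (5) /5 , 64*sqrt ( 5 ) /5 ]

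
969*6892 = 6678348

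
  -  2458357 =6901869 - 9360226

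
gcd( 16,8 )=8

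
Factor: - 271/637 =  - 7^ ( - 2)*13^( - 1 )*271^1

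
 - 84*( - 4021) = 337764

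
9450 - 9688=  - 238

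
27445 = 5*5489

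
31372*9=282348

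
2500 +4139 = 6639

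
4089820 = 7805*524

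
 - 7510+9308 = 1798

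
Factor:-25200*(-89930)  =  2266236000= 2^5*3^2*5^3 * 7^1 * 17^1*23^2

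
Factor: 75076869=3^1*7^5*1489^1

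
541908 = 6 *90318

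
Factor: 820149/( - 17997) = - 319/7 =-7^(-1 )*11^1*29^1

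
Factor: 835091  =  17^1*49123^1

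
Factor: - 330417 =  - 3^2*36713^1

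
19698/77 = 255+9/11 = 255.82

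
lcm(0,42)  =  0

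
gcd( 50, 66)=2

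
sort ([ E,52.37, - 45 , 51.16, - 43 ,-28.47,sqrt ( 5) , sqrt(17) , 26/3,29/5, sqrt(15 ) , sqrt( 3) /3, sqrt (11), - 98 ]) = [ - 98, - 45, -43, - 28.47, sqrt( 3) /3,sqrt( 5),E,sqrt( 11 ) , sqrt(15 ), sqrt(17), 29/5, 26/3, 51.16, 52.37 ]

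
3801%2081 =1720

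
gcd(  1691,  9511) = 1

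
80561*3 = 241683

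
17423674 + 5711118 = 23134792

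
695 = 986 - 291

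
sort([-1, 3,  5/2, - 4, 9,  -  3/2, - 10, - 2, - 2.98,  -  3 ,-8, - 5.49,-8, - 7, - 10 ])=[  -  10, - 10, - 8,-8, - 7, - 5.49,  -  4,-3, - 2.98,-2, - 3/2, - 1, 5/2, 3 , 9]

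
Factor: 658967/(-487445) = -899/665 =- 5^( - 1)*7^( - 1 )*19^( -1)*29^1  *31^1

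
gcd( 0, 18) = 18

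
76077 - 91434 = -15357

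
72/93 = 24/31 = 0.77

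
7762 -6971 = 791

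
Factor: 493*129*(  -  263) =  - 3^1 * 17^1*29^1*43^1*263^1 = - 16726011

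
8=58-50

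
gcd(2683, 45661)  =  1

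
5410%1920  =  1570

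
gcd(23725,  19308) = 1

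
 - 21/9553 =-1+9532/9553 =- 0.00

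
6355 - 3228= 3127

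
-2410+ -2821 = - 5231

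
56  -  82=  -  26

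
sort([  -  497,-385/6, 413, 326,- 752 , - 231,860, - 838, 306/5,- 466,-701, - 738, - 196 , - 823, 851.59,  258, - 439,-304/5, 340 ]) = [-838 ,  -  823,  -  752, - 738, - 701, - 497,-466,- 439 , - 231, - 196, - 385/6, - 304/5,  306/5, 258, 326,340, 413,851.59, 860]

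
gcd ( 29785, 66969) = 7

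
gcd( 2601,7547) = 1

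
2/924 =1/462 = 0.00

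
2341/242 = 9 + 163/242 = 9.67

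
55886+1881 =57767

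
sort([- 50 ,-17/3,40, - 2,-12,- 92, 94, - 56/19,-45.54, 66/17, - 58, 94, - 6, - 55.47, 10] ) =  [ - 92,-58, - 55.47,-50,-45.54,  -  12, - 6 , - 17/3, - 56/19,-2, 66/17, 10,40,  94, 94] 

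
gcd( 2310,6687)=3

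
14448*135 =1950480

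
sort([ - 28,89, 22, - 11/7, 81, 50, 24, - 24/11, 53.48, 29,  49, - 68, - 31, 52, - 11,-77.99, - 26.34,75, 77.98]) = [-77.99, -68 ,- 31, - 28, - 26.34,-11, - 24/11, - 11/7, 22,24,29, 49 , 50, 52,53.48, 75, 77.98,81, 89] 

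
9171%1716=591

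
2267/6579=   2267/6579 = 0.34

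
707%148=115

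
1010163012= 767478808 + 242684204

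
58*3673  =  213034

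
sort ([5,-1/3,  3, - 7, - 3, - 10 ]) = [-10, -7 ,-3, - 1/3 , 3,5]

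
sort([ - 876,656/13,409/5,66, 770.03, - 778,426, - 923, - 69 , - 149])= [-923, - 876, - 778, - 149,-69,656/13, 66,409/5, 426,770.03]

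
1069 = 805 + 264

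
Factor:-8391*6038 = - 2^1*3^1*2797^1 * 3019^1 = -50664858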